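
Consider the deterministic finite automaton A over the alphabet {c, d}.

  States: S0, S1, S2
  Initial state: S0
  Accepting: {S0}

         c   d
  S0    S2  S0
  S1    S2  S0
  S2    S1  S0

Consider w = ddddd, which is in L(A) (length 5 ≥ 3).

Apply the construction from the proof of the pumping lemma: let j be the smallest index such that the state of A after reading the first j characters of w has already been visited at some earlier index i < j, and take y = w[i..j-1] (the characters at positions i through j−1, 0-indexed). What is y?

d

Run of A on w = d d d d d:
  step 0: S0  (start)
  step 1: S0  (read d: S0→S0)   ← first repeat (S0 seen earlier)
  step 2: S0  (read d: S0→S0)
  step 3: S0  (read d: S0→S0)
  step 4: S0  (read d: S0→S0)
  step 5: S0  (read d: S0→S0)

So i = 0, j = 1, giving x = w[0:0] = ε, y = w[0:1] = d, z = w[1:5] = dddd.
Check: |xy| = 1 ≤ 3 and |y| = 1 ≥ 1. Reading y takes A from S0 back to S0, so every xyⁱz is accepted.
The DFA has 3 states, so the proof of the pumping lemma guarantees a repeated state among the first 3+1 visited; the segment between the two visits is the pumpable y.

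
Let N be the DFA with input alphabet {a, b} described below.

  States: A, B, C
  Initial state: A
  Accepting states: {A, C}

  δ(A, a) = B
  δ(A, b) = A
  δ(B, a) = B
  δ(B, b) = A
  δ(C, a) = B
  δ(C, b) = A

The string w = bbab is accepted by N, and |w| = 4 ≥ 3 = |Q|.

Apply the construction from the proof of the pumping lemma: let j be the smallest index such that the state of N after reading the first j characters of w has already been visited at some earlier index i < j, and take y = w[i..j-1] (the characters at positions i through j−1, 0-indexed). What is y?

b

Run of N on w = b b a b:
  step 0: A  (start)
  step 1: A  (read b: A→A)   ← first repeat (A seen earlier)
  step 2: A  (read b: A→A)
  step 3: B  (read a: A→B)
  step 4: A  (read b: B→A)

So i = 0, j = 1, giving x = w[0:0] = ε, y = w[0:1] = b, z = w[1:4] = bab.
Check: |xy| = 1 ≤ 3 and |y| = 1 ≥ 1. Reading y takes N from A back to A, so every xyⁱz is accepted.
Since N has 3 states, any run of length ≥ 3 visits 3+1 states, so by pigeonhole some state repeats within the first 3 steps — that repeat gives the pumpable loop.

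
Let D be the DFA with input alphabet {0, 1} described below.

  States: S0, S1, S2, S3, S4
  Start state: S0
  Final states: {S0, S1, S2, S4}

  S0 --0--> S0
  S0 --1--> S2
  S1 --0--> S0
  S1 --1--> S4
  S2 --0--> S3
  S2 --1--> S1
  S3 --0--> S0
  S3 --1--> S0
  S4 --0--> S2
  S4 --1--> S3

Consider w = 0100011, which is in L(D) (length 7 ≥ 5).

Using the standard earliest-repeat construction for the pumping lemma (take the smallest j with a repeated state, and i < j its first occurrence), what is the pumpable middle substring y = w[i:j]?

0

State sequence: S0 -0-> S0 -1-> S2 -0-> S3 -0-> S0 -0-> S0 -1-> S2 -1-> S1
First repeat at step 1: S0 was already visited.

So i = 0, j = 1, giving x = w[0:0] = ε, y = w[0:1] = 0, z = w[1:7] = 100011.
Check: |xy| = 1 ≤ 5 and |y| = 1 ≥ 1. Reading y takes D from S0 back to S0, so every xyⁱz is accepted.
The DFA has 5 states, so the proof of the pumping lemma guarantees a repeated state among the first 5+1 visited; the segment between the two visits is the pumpable y.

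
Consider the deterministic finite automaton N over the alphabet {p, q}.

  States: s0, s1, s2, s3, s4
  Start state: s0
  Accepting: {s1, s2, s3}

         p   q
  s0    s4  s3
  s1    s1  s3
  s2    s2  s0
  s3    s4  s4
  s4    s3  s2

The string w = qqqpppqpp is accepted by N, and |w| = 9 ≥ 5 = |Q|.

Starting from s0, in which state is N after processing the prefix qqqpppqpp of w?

s3

State sequence: s0 -q-> s3 -q-> s4 -q-> s2 -p-> s2 -p-> s2 -p-> s2 -q-> s0 -p-> s4 -p-> s3

After reading 9 characters, N is in state s3.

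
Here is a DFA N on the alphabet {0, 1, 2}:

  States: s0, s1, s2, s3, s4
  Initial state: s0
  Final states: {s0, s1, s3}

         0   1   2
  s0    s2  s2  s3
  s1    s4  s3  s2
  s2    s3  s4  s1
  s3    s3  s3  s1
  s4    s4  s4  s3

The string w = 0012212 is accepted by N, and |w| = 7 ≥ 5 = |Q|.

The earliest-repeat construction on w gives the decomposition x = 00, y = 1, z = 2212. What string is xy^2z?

xy^2z = 00·1·1·2212 = 00112212.
Reading y = 1 takes N from s3 back to s3, so after x·y·y the machine is still in s3, and z then leads to the accepting state s3. Hence 00112212 ∈ L(N).

00112212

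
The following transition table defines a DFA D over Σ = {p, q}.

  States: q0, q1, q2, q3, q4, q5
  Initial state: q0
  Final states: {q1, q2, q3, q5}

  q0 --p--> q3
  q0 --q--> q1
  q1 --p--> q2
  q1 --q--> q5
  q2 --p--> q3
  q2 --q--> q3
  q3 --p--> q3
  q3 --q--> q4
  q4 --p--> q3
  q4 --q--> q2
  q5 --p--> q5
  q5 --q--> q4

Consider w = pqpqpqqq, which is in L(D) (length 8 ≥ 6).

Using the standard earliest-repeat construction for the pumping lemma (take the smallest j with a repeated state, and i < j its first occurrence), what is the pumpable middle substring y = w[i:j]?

Run of D on w = p q p q p q q q:
  step 0: q0  (start)
  step 1: q3  (read p: q0→q3)
  step 2: q4  (read q: q3→q4)
  step 3: q3  (read p: q4→q3)   ← first repeat (q3 seen earlier)
  step 4: q4  (read q: q3→q4)
  step 5: q3  (read p: q4→q3)
  step 6: q4  (read q: q3→q4)
  step 7: q2  (read q: q4→q2)
  step 8: q3  (read q: q2→q3)

So i = 1, j = 3, giving x = w[0:1] = p, y = w[1:3] = qp, z = w[3:8] = qpqqq.
Check: |xy| = 3 ≤ 6 and |y| = 2 ≥ 1. Reading y takes D from q3 back to q3, so every xyⁱz is accepted.

qp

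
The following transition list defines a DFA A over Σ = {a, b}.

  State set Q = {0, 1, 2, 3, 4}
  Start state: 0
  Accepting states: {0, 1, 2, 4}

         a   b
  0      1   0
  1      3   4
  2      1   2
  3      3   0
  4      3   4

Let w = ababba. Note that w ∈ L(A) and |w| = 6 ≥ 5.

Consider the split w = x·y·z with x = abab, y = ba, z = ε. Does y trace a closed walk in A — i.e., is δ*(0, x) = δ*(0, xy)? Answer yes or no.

State sequence: 0 -a-> 1 -b-> 4 -a-> 3 -b-> 0 -b-> 0 -a-> 1

After x (step 4): 0. After xy (step 6): 1.
They differ (0 ≠ 1), so y is not a cycle from the state after x; this split is not the one the pumping-lemma construction produces, and pumping y need not keep the string in L(A).

no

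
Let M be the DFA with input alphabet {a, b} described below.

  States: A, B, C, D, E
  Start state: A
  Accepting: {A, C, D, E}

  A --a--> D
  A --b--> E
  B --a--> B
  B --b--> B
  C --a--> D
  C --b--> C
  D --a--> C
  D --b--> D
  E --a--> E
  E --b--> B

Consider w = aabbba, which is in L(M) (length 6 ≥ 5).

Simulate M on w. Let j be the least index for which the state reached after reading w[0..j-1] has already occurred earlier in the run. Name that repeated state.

Run of M on w = a a b b b a:
  step 0: A  (start)
  step 1: D  (read a: A→D)
  step 2: C  (read a: D→C)
  step 3: C  (read b: C→C)   ← first repeat (C seen earlier)
  step 4: C  (read b: C→C)
  step 5: C  (read b: C→C)
  step 6: D  (read a: C→D)

The earliest repeat is at step j = 3: M is in C, which it already visited at step i = 2.

C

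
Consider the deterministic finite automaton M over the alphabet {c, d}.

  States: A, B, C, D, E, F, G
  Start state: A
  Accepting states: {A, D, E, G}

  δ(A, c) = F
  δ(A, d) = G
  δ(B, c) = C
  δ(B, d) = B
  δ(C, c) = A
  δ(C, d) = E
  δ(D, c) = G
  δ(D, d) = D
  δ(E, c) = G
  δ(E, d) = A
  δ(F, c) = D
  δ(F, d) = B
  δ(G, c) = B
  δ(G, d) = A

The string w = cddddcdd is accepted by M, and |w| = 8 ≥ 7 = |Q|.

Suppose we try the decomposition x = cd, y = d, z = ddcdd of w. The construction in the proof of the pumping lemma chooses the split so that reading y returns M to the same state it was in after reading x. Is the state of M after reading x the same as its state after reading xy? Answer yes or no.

State sequence: A -c-> F -d-> B -d-> B

After x (step 2): B. After xy (step 3): B.
They match, so y = d drives M around a cycle from B back to itself; pumping y any number of times keeps M in B before reading z, and xyⁱz ∈ L(M) for every i ≥ 0.

yes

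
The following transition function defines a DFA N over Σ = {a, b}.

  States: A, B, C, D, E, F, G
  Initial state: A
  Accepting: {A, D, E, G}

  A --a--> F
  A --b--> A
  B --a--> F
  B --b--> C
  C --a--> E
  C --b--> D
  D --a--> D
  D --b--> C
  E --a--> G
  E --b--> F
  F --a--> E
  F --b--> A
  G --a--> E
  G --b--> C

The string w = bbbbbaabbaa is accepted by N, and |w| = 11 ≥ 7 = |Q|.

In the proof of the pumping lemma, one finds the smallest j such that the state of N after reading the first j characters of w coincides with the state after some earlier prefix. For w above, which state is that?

State sequence: A -b-> A -b-> A -b-> A -b-> A -b-> A -a-> F -a-> E -b-> F -b-> A -a-> F -a-> E
First repeat at step 1: A was already visited.

The earliest repeat is at step j = 1: N is in A, which it already visited at step i = 0.
Since N has 7 states, any run of length ≥ 7 visits 7+1 states, so by pigeonhole some state repeats within the first 7 steps — that repeat gives the pumpable loop.

A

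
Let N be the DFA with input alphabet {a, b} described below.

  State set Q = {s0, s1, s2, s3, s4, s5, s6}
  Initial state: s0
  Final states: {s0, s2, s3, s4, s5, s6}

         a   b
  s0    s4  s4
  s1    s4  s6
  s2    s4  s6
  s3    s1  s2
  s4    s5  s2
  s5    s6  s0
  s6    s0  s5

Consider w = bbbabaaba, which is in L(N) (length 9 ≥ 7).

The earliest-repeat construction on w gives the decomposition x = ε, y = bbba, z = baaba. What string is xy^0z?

baaba

xy⁰z = xz = ε·baaba = baaba.
Reading y = bbba takes N from s0 back to s0, so after x the machine is still in s0, and z then leads to the accepting state s6. Hence baaba ∈ L(N).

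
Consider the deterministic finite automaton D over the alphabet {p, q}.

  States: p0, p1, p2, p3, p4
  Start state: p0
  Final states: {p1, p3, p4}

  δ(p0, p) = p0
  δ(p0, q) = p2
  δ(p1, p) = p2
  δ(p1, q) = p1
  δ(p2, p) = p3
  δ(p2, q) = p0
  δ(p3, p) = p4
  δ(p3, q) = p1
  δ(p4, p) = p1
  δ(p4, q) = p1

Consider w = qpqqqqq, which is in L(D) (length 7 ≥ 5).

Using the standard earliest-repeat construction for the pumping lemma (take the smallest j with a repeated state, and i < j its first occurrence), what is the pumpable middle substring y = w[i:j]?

Run of D on w = q p q q q q q:
  step 0: p0  (start)
  step 1: p2  (read q: p0→p2)
  step 2: p3  (read p: p2→p3)
  step 3: p1  (read q: p3→p1)
  step 4: p1  (read q: p1→p1)   ← first repeat (p1 seen earlier)
  step 5: p1  (read q: p1→p1)
  step 6: p1  (read q: p1→p1)
  step 7: p1  (read q: p1→p1)

So i = 3, j = 4, giving x = w[0:3] = qpq, y = w[3:4] = q, z = w[4:7] = qqq.
Check: |xy| = 4 ≤ 5 and |y| = 1 ≥ 1. Reading y takes D from p1 back to p1, so every xyⁱz is accepted.
Since D has 5 states, any run of length ≥ 5 visits 5+1 states, so by pigeonhole some state repeats within the first 5 steps — that repeat gives the pumpable loop.

q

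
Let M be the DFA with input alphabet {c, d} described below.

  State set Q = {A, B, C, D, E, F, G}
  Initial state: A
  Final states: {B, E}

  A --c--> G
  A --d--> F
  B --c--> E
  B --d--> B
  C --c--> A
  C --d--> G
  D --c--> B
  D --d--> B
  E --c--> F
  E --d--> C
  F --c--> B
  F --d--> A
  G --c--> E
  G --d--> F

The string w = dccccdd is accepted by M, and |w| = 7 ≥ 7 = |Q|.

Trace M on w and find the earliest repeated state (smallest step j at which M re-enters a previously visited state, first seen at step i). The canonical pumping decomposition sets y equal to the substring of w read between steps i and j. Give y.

State sequence: A -d-> F -c-> B -c-> E -c-> F -c-> B -d-> B -d-> B
First repeat at step 4: F was already visited.

So i = 1, j = 4, giving x = w[0:1] = d, y = w[1:4] = ccc, z = w[4:7] = cdd.
Check: |xy| = 4 ≤ 7 and |y| = 3 ≥ 1. Reading y takes M from F back to F, so every xyⁱz is accepted.

ccc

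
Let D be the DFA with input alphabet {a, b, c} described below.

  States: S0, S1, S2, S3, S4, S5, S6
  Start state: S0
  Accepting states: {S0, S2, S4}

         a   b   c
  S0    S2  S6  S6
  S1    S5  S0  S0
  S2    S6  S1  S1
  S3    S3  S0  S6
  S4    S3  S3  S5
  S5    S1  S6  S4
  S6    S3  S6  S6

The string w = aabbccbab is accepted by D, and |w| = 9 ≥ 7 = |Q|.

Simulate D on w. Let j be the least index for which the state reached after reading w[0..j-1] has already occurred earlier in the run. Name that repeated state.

S6

Run of D on w = a a b b c c b a b:
  step 0: S0  (start)
  step 1: S2  (read a: S0→S2)
  step 2: S6  (read a: S2→S6)
  step 3: S6  (read b: S6→S6)   ← first repeat (S6 seen earlier)
  step 4: S6  (read b: S6→S6)
  step 5: S6  (read c: S6→S6)
  step 6: S6  (read c: S6→S6)
  step 7: S6  (read b: S6→S6)
  step 8: S3  (read a: S6→S3)
  step 9: S0  (read b: S3→S0)

The earliest repeat is at step j = 3: D is in S6, which it already visited at step i = 2.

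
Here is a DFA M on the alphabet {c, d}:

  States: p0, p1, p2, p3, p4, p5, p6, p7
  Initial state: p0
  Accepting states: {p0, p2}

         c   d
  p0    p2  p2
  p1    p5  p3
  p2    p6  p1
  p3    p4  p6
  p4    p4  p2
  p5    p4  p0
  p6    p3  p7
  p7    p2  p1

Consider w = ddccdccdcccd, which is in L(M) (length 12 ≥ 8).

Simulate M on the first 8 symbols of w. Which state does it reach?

State sequence: p0 -d-> p2 -d-> p1 -c-> p5 -c-> p4 -d-> p2 -c-> p6 -c-> p3 -d-> p6

After reading 8 characters, M is in state p6.

p6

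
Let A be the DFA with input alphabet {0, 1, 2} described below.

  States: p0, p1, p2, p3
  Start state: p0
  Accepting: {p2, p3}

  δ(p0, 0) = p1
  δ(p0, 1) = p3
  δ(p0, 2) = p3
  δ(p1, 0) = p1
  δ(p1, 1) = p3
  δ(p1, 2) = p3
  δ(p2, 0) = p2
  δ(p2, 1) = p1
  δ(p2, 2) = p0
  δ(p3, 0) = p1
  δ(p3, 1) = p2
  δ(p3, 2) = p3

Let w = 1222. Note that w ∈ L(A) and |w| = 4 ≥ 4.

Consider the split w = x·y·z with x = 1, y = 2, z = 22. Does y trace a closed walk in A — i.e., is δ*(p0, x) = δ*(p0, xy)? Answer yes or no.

State sequence: p0 -1-> p3 -2-> p3

After x (step 1): p3. After xy (step 2): p3.
They match, so y = 2 drives A around a cycle from p3 back to itself; pumping y any number of times keeps A in p3 before reading z, and xyⁱz ∈ L(A) for every i ≥ 0.

yes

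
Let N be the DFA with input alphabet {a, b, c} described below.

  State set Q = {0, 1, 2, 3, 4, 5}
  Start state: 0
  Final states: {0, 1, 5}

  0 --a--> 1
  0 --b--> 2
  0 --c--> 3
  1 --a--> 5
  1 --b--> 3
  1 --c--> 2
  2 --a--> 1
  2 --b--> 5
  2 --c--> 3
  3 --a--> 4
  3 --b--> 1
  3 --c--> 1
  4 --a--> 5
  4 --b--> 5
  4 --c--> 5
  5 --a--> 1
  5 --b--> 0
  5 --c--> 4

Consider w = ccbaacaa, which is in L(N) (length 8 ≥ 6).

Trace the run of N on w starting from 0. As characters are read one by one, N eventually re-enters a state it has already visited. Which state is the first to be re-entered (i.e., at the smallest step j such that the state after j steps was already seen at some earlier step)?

Run of N on w = c c b a a c a a:
  step 0: 0  (start)
  step 1: 3  (read c: 0→3)
  step 2: 1  (read c: 3→1)
  step 3: 3  (read b: 1→3)   ← first repeat (3 seen earlier)
  step 4: 4  (read a: 3→4)
  step 5: 5  (read a: 4→5)
  step 6: 4  (read c: 5→4)
  step 7: 5  (read a: 4→5)
  step 8: 1  (read a: 5→1)

The earliest repeat is at step j = 3: N is in 3, which it already visited at step i = 1.

3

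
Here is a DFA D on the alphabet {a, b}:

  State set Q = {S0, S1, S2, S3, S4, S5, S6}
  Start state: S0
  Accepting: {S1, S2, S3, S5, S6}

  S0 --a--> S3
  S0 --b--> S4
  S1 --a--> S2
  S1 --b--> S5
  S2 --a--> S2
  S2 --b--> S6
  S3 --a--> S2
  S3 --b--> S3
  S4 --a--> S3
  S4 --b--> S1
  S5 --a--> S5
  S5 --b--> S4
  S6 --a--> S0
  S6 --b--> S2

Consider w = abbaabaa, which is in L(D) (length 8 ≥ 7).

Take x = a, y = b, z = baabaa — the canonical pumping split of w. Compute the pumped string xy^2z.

xy^2z = a·b·b·baabaa = abbbaabaa.
Reading y = b takes D from S3 back to S3, so after x·y·y the machine is still in S3, and z then leads to the accepting state S3. Hence abbbaabaa ∈ L(D).

abbbaabaa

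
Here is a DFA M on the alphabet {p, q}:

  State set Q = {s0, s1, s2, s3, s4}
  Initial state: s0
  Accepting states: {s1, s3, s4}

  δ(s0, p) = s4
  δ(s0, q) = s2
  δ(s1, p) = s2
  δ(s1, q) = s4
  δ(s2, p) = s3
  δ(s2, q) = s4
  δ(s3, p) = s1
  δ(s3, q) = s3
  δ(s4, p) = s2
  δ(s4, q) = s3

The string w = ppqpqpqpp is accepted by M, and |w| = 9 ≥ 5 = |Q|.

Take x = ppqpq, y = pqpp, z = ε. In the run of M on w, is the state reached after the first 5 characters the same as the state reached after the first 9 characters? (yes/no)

Run of M on the first 9 characters of w = p p q p q p q p p:
  step 0: s0  (start)
  step 1: s4  (read p: s0→s4)
  step 2: s2  (read p: s4→s2)
  step 3: s4  (read q: s2→s4)
  step 4: s2  (read p: s4→s2)
  step 5: s4  (read q: s2→s4)
  step 6: s2  (read p: s4→s2)
  step 7: s4  (read q: s2→s4)
  step 8: s2  (read p: s4→s2)
  step 9: s3  (read p: s2→s3)

After x (step 5): s4. After xy (step 9): s3.
They differ (s4 ≠ s3), so y is not a cycle from the state after x; this split is not the one the pumping-lemma construction produces, and pumping y need not keep the string in L(M).

no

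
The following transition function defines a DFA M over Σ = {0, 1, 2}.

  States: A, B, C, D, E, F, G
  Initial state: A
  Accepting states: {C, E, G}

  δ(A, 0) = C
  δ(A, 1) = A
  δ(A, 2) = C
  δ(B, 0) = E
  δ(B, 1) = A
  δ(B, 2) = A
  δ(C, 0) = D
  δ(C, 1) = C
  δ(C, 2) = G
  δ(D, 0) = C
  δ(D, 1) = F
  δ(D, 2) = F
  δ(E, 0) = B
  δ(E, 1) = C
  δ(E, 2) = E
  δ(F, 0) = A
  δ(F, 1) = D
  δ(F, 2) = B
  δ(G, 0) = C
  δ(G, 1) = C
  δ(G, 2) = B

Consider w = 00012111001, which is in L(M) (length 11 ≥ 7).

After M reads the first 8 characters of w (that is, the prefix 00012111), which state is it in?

C

Run of M on the first 8 characters of w = 0 0 0 1 2 1 1 1:
  step 0: A  (start)
  step 1: C  (read 0: A→C)
  step 2: D  (read 0: C→D)
  step 3: C  (read 0: D→C)
  step 4: C  (read 1: C→C)
  step 5: G  (read 2: C→G)
  step 6: C  (read 1: G→C)
  step 7: C  (read 1: C→C)
  step 8: C  (read 1: C→C)

After reading 8 characters, M is in state C.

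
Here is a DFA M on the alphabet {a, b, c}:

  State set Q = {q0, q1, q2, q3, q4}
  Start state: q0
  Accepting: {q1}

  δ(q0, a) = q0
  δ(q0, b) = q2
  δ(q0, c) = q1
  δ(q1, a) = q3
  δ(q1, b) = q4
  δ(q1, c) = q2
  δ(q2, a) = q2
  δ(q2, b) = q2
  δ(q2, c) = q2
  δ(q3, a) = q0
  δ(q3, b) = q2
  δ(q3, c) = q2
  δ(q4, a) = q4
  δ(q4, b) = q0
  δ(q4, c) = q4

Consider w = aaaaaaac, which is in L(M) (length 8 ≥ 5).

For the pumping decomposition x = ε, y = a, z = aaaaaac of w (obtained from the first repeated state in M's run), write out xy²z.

aaaaaaaac

xy^2z = ε·a·a·aaaaaac = aaaaaaaac.
Reading y = a takes M from q0 back to q0, so after x·y·y the machine is still in q0, and z then leads to the accepting state q1. Hence aaaaaaaac ∈ L(M).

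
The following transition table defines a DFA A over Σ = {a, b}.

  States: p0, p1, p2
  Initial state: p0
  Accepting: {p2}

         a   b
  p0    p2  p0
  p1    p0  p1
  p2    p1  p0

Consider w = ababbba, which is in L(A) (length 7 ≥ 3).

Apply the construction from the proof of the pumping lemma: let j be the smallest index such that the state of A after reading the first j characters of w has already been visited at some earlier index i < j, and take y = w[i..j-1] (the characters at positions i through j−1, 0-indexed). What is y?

ab

Run of A on w = a b a b b b a:
  step 0: p0  (start)
  step 1: p2  (read a: p0→p2)
  step 2: p0  (read b: p2→p0)   ← first repeat (p0 seen earlier)
  step 3: p2  (read a: p0→p2)
  step 4: p0  (read b: p2→p0)
  step 5: p0  (read b: p0→p0)
  step 6: p0  (read b: p0→p0)
  step 7: p2  (read a: p0→p2)

So i = 0, j = 2, giving x = w[0:0] = ε, y = w[0:2] = ab, z = w[2:7] = abbba.
Check: |xy| = 2 ≤ 3 and |y| = 2 ≥ 1. Reading y takes A from p0 back to p0, so every xyⁱz is accepted.
The DFA has 3 states, so the proof of the pumping lemma guarantees a repeated state among the first 3+1 visited; the segment between the two visits is the pumpable y.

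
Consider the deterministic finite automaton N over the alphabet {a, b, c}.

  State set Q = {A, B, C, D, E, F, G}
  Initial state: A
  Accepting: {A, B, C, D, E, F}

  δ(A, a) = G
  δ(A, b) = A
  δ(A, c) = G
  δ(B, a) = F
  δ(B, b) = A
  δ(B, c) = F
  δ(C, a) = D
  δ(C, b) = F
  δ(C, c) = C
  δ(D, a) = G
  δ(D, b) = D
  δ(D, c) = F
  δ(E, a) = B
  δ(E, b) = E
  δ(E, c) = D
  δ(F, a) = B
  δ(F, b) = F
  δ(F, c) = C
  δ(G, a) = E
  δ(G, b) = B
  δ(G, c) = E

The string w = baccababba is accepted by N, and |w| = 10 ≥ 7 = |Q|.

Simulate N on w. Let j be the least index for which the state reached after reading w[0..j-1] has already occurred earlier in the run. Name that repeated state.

State sequence: A -b-> A -a-> G -c-> E -c-> D -a-> G -b-> B -a-> F -b-> F -b-> F -a-> B
First repeat at step 1: A was already visited.

The earliest repeat is at step j = 1: N is in A, which it already visited at step i = 0.
With |Q| = 7, pigeonhole forces a state repeat no later than step 7; the substring read between the first and second visits to that state can be pumped.

A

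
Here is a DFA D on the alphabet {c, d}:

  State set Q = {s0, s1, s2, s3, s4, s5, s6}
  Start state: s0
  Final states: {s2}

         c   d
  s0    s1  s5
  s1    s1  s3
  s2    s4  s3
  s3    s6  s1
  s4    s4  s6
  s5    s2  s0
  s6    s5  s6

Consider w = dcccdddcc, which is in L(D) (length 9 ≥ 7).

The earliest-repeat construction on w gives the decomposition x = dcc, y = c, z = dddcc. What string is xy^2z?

dccccdddcc

xy^2z = dcc·c·c·dddcc = dccccdddcc.
Reading y = c takes D from s4 back to s4, so after x·y·y the machine is still in s4, and z then leads to the accepting state s2. Hence dccccdddcc ∈ L(D).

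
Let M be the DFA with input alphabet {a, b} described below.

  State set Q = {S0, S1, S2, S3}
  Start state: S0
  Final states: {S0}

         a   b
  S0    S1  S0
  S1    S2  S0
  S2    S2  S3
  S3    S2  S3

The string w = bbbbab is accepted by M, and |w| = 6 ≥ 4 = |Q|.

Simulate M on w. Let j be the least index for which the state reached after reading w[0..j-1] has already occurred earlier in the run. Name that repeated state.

S0

Run of M on w = b b b b a b:
  step 0: S0  (start)
  step 1: S0  (read b: S0→S0)   ← first repeat (S0 seen earlier)
  step 2: S0  (read b: S0→S0)
  step 3: S0  (read b: S0→S0)
  step 4: S0  (read b: S0→S0)
  step 5: S1  (read a: S0→S1)
  step 6: S0  (read b: S1→S0)

The earliest repeat is at step j = 1: M is in S0, which it already visited at step i = 0.
The DFA has 4 states, so the proof of the pumping lemma guarantees a repeated state among the first 4+1 visited; the segment between the two visits is the pumpable y.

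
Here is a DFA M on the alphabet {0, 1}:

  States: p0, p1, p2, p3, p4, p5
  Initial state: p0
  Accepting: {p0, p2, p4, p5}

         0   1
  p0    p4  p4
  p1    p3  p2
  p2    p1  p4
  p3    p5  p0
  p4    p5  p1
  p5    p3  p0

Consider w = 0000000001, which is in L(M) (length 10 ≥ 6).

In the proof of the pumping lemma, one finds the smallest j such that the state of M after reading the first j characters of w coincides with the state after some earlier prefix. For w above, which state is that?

p5

State sequence: p0 -0-> p4 -0-> p5 -0-> p3 -0-> p5 -0-> p3 -0-> p5 -0-> p3 -0-> p5 -0-> p3 -1-> p0
First repeat at step 4: p5 was already visited.

The earliest repeat is at step j = 4: M is in p5, which it already visited at step i = 2.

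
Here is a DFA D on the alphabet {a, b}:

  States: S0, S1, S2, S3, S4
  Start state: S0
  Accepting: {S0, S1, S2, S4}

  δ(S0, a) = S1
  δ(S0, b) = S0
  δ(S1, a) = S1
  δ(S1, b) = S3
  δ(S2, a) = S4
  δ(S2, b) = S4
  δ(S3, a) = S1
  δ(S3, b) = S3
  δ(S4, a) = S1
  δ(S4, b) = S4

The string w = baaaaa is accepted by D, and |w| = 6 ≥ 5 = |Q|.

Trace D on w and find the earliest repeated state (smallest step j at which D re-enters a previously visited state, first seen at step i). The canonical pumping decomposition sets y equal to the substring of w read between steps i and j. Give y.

b

Run of D on w = b a a a a a:
  step 0: S0  (start)
  step 1: S0  (read b: S0→S0)   ← first repeat (S0 seen earlier)
  step 2: S1  (read a: S0→S1)
  step 3: S1  (read a: S1→S1)
  step 4: S1  (read a: S1→S1)
  step 5: S1  (read a: S1→S1)
  step 6: S1  (read a: S1→S1)

So i = 0, j = 1, giving x = w[0:0] = ε, y = w[0:1] = b, z = w[1:6] = aaaaa.
Check: |xy| = 1 ≤ 5 and |y| = 1 ≥ 1. Reading y takes D from S0 back to S0, so every xyⁱz is accepted.
With |Q| = 5, pigeonhole forces a state repeat no later than step 5; the substring read between the first and second visits to that state can be pumped.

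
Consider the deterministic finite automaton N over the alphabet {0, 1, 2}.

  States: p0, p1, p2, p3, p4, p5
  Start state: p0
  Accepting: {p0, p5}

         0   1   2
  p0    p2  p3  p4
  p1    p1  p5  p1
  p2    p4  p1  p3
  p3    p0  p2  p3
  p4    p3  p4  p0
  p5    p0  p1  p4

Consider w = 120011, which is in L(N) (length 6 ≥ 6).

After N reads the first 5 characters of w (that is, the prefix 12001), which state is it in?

p1

State sequence: p0 -1-> p3 -2-> p3 -0-> p0 -0-> p2 -1-> p1

After reading 5 characters, N is in state p1.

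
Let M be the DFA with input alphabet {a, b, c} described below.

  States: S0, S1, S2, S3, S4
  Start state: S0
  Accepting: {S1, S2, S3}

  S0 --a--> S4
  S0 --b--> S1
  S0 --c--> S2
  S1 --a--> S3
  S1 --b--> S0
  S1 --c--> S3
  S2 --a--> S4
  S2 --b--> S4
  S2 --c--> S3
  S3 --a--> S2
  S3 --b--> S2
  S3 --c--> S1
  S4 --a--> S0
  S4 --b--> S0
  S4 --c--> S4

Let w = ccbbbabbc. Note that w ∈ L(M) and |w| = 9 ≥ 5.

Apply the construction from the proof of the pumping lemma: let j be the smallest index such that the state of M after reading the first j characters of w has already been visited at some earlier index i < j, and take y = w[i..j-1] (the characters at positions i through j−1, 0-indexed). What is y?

Run of M on w = c c b b b a b b c:
  step 0: S0  (start)
  step 1: S2  (read c: S0→S2)
  step 2: S3  (read c: S2→S3)
  step 3: S2  (read b: S3→S2)   ← first repeat (S2 seen earlier)
  step 4: S4  (read b: S2→S4)
  step 5: S0  (read b: S4→S0)
  step 6: S4  (read a: S0→S4)
  step 7: S0  (read b: S4→S0)
  step 8: S1  (read b: S0→S1)
  step 9: S3  (read c: S1→S3)

So i = 1, j = 3, giving x = w[0:1] = c, y = w[1:3] = cb, z = w[3:9] = bbabbc.
Check: |xy| = 3 ≤ 5 and |y| = 2 ≥ 1. Reading y takes M from S2 back to S2, so every xyⁱz is accepted.

cb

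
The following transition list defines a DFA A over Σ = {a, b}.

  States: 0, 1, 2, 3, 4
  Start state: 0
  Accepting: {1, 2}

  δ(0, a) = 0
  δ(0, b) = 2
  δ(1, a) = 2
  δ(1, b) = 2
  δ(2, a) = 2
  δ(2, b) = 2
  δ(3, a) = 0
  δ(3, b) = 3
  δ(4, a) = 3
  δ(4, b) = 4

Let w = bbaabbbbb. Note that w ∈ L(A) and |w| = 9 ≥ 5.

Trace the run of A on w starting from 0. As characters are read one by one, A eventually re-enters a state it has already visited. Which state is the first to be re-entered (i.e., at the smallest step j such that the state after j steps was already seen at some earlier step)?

State sequence: 0 -b-> 2 -b-> 2 -a-> 2 -a-> 2 -b-> 2 -b-> 2 -b-> 2 -b-> 2 -b-> 2
First repeat at step 2: 2 was already visited.

The earliest repeat is at step j = 2: A is in 2, which it already visited at step i = 1.
Pumping length from the standard proof: p = 5 (the number of states). The repeated state found above gives |xy| = j ≤ 5 and |y| = j − i ≥ 1.

2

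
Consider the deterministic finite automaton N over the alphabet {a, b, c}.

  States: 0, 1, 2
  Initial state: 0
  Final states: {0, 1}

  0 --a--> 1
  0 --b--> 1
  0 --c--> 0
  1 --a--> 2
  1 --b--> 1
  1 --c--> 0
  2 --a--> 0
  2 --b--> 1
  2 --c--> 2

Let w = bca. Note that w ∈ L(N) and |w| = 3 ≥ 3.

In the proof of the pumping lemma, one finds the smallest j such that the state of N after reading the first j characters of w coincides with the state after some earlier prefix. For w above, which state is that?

Run of N on w = b c a:
  step 0: 0  (start)
  step 1: 1  (read b: 0→1)
  step 2: 0  (read c: 1→0)   ← first repeat (0 seen earlier)
  step 3: 1  (read a: 0→1)

The earliest repeat is at step j = 2: N is in 0, which it already visited at step i = 0.
Pumping length from the standard proof: p = 3 (the number of states). The repeated state found above gives |xy| = j ≤ 3 and |y| = j − i ≥ 1.

0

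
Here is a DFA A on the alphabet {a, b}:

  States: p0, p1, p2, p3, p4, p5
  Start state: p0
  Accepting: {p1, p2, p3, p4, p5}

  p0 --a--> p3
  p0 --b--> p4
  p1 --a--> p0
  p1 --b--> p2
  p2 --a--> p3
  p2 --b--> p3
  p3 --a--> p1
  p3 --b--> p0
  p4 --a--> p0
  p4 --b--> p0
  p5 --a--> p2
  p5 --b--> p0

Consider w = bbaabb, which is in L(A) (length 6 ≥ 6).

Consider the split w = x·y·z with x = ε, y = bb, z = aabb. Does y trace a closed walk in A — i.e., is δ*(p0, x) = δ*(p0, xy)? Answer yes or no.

yes

Run of A on the first 2 characters of w = b b:
  step 0: p0  (start)
  step 1: p4  (read b: p0→p4)
  step 2: p0  (read b: p4→p0)

After x (step 0): p0. After xy (step 2): p0.
They match, so y = bb drives A around a cycle from p0 back to itself; pumping y any number of times keeps A in p0 before reading z, and xyⁱz ∈ L(A) for every i ≥ 0.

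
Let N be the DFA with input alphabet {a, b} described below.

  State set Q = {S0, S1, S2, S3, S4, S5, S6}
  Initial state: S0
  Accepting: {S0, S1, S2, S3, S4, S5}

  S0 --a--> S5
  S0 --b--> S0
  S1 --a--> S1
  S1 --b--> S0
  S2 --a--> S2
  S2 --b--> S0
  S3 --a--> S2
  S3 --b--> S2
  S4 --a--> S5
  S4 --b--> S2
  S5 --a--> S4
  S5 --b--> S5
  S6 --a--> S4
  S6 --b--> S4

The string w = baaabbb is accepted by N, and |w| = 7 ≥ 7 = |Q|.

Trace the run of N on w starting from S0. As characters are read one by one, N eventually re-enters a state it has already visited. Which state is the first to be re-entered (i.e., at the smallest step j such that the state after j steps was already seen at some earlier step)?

Run of N on w = b a a a b b b:
  step 0: S0  (start)
  step 1: S0  (read b: S0→S0)   ← first repeat (S0 seen earlier)
  step 2: S5  (read a: S0→S5)
  step 3: S4  (read a: S5→S4)
  step 4: S5  (read a: S4→S5)
  step 5: S5  (read b: S5→S5)
  step 6: S5  (read b: S5→S5)
  step 7: S5  (read b: S5→S5)

The earliest repeat is at step j = 1: N is in S0, which it already visited at step i = 0.
Pumping length from the standard proof: p = 7 (the number of states). The repeated state found above gives |xy| = j ≤ 7 and |y| = j − i ≥ 1.

S0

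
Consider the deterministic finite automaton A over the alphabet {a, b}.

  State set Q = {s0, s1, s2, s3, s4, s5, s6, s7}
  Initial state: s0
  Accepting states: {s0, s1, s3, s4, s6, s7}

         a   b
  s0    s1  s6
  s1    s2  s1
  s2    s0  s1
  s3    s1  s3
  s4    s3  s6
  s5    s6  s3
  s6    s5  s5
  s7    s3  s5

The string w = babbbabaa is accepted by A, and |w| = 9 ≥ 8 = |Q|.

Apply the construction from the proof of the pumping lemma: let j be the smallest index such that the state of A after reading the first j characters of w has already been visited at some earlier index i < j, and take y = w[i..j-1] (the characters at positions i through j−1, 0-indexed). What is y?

b

State sequence: s0 -b-> s6 -a-> s5 -b-> s3 -b-> s3 -b-> s3 -a-> s1 -b-> s1 -a-> s2 -a-> s0
First repeat at step 4: s3 was already visited.

So i = 3, j = 4, giving x = w[0:3] = bab, y = w[3:4] = b, z = w[4:9] = babaa.
Check: |xy| = 4 ≤ 8 and |y| = 1 ≥ 1. Reading y takes A from s3 back to s3, so every xyⁱz is accepted.
Pumping length from the standard proof: p = 8 (the number of states). The repeated state found above gives |xy| = j ≤ 8 and |y| = j − i ≥ 1.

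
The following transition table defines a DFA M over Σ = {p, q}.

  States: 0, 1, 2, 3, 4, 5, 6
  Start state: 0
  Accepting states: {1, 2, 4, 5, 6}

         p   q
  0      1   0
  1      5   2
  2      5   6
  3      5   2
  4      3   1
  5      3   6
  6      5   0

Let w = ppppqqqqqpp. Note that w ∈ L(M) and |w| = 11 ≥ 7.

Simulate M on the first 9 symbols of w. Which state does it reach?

Run of M on the first 9 characters of w = p p p p q q q q q:
  step 0: 0  (start)
  step 1: 1  (read p: 0→1)
  step 2: 5  (read p: 1→5)
  step 3: 3  (read p: 5→3)
  step 4: 5  (read p: 3→5)
  step 5: 6  (read q: 5→6)
  step 6: 0  (read q: 6→0)
  step 7: 0  (read q: 0→0)
  step 8: 0  (read q: 0→0)
  step 9: 0  (read q: 0→0)

After reading 9 characters, M is in state 0.

0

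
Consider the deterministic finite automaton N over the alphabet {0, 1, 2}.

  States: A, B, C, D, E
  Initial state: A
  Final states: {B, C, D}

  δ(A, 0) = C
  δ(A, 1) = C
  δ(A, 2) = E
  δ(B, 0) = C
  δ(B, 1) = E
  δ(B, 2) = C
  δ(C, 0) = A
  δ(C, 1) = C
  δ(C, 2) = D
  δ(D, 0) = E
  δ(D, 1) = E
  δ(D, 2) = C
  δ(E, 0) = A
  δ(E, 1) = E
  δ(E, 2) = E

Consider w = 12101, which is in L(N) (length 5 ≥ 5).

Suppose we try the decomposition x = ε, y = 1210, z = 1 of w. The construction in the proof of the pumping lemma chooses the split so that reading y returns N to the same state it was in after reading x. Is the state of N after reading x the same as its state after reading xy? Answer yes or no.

State sequence: A -1-> C -2-> D -1-> E -0-> A

After x (step 0): A. After xy (step 4): A.
They match, so y = 1210 drives N around a cycle from A back to itself; pumping y any number of times keeps N in A before reading z, and xyⁱz ∈ L(N) for every i ≥ 0.

yes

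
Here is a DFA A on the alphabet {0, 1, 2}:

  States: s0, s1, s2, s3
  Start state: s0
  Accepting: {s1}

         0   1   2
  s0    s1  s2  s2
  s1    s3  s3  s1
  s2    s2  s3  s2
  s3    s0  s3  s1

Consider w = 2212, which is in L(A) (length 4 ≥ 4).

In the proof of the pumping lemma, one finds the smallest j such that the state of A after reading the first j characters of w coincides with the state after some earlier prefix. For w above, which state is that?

Run of A on w = 2 2 1 2:
  step 0: s0  (start)
  step 1: s2  (read 2: s0→s2)
  step 2: s2  (read 2: s2→s2)   ← first repeat (s2 seen earlier)
  step 3: s3  (read 1: s2→s3)
  step 4: s1  (read 2: s3→s1)

The earliest repeat is at step j = 2: A is in s2, which it already visited at step i = 1.
Pumping length from the standard proof: p = 4 (the number of states). The repeated state found above gives |xy| = j ≤ 4 and |y| = j − i ≥ 1.

s2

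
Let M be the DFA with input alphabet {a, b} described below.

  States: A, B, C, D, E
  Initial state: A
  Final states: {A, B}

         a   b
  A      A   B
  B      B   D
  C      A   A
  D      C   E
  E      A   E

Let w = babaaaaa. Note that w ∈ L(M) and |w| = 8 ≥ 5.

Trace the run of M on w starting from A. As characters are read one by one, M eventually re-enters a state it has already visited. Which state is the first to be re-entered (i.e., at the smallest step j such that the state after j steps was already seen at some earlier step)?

B

State sequence: A -b-> B -a-> B -b-> D -a-> C -a-> A -a-> A -a-> A -a-> A
First repeat at step 2: B was already visited.

The earliest repeat is at step j = 2: M is in B, which it already visited at step i = 1.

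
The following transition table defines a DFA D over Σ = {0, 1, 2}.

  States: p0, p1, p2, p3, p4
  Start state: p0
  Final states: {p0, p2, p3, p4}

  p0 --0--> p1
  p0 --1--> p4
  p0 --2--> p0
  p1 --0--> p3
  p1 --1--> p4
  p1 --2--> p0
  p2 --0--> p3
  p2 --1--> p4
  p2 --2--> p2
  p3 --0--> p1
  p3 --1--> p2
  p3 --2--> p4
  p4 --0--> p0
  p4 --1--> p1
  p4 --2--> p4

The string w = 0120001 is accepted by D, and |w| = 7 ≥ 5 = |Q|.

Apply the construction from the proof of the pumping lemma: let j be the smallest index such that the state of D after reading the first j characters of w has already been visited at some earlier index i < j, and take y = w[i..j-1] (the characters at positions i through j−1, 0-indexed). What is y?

State sequence: p0 -0-> p1 -1-> p4 -2-> p4 -0-> p0 -0-> p1 -0-> p3 -1-> p2
First repeat at step 3: p4 was already visited.

So i = 2, j = 3, giving x = w[0:2] = 01, y = w[2:3] = 2, z = w[3:7] = 0001.
Check: |xy| = 3 ≤ 5 and |y| = 1 ≥ 1. Reading y takes D from p4 back to p4, so every xyⁱz is accepted.

2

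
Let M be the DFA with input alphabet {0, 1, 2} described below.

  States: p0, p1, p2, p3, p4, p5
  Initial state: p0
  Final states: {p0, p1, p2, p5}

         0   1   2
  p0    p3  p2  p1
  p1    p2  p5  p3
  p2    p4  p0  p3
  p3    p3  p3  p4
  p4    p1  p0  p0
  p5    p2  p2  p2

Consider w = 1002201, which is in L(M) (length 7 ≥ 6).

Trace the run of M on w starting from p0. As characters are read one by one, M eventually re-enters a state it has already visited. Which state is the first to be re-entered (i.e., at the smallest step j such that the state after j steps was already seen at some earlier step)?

p4

Run of M on w = 1 0 0 2 2 0 1:
  step 0: p0  (start)
  step 1: p2  (read 1: p0→p2)
  step 2: p4  (read 0: p2→p4)
  step 3: p1  (read 0: p4→p1)
  step 4: p3  (read 2: p1→p3)
  step 5: p4  (read 2: p3→p4)   ← first repeat (p4 seen earlier)
  step 6: p1  (read 0: p4→p1)
  step 7: p5  (read 1: p1→p5)

The earliest repeat is at step j = 5: M is in p4, which it already visited at step i = 2.
Since M has 6 states, any run of length ≥ 6 visits 6+1 states, so by pigeonhole some state repeats within the first 6 steps — that repeat gives the pumpable loop.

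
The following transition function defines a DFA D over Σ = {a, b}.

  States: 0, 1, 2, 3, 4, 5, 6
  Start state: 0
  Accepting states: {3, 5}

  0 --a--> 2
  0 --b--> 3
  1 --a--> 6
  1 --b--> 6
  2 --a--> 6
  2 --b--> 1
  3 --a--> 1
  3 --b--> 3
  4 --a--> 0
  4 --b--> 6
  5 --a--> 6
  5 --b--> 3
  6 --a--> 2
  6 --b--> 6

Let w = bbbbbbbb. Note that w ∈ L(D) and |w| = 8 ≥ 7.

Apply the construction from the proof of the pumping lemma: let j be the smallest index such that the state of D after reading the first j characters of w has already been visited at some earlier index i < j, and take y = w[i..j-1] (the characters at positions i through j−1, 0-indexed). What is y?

b

State sequence: 0 -b-> 3 -b-> 3 -b-> 3 -b-> 3 -b-> 3 -b-> 3 -b-> 3 -b-> 3
First repeat at step 2: 3 was already visited.

So i = 1, j = 2, giving x = w[0:1] = b, y = w[1:2] = b, z = w[2:8] = bbbbbb.
Check: |xy| = 2 ≤ 7 and |y| = 1 ≥ 1. Reading y takes D from 3 back to 3, so every xyⁱz is accepted.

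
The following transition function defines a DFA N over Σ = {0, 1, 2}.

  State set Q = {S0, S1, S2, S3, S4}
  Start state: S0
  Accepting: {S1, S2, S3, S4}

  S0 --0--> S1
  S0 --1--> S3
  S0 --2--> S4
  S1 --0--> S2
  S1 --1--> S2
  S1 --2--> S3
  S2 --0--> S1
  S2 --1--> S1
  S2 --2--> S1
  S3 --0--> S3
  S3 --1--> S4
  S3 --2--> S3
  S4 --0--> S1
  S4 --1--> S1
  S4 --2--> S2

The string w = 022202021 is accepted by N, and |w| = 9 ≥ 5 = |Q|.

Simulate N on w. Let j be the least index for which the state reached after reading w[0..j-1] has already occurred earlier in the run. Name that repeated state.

S3

Run of N on w = 0 2 2 2 0 2 0 2 1:
  step 0: S0  (start)
  step 1: S1  (read 0: S0→S1)
  step 2: S3  (read 2: S1→S3)
  step 3: S3  (read 2: S3→S3)   ← first repeat (S3 seen earlier)
  step 4: S3  (read 2: S3→S3)
  step 5: S3  (read 0: S3→S3)
  step 6: S3  (read 2: S3→S3)
  step 7: S3  (read 0: S3→S3)
  step 8: S3  (read 2: S3→S3)
  step 9: S4  (read 1: S3→S4)

The earliest repeat is at step j = 3: N is in S3, which it already visited at step i = 2.
The DFA has 5 states, so the proof of the pumping lemma guarantees a repeated state among the first 5+1 visited; the segment between the two visits is the pumpable y.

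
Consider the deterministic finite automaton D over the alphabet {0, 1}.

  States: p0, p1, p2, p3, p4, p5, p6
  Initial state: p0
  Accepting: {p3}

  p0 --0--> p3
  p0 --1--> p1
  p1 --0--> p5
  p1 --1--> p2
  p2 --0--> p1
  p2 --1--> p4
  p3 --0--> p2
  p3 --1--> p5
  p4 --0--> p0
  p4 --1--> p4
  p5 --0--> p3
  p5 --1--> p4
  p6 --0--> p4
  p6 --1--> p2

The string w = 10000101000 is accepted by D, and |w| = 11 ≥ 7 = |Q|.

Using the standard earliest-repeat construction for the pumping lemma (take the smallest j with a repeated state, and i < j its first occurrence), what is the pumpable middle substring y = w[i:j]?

State sequence: p0 -1-> p1 -0-> p5 -0-> p3 -0-> p2 -0-> p1 -1-> p2 -0-> p1 -1-> p2 -0-> p1 -0-> p5 -0-> p3
First repeat at step 5: p1 was already visited.

So i = 1, j = 5, giving x = w[0:1] = 1, y = w[1:5] = 0000, z = w[5:11] = 101000.
Check: |xy| = 5 ≤ 7 and |y| = 4 ≥ 1. Reading y takes D from p1 back to p1, so every xyⁱz is accepted.

0000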